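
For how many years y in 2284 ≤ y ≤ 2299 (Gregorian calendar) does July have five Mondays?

6

July has 31 days; it has five Mondays when Monday falls among the first (month-length − 28) days — i.e. when July 1 is one of Monday/Sunday/Saturday.
July 1 by year: 2284:Tue 2285:Wed 2286:Thu 2287:Fri 2288:Sun✓ 2289:Mon✓ 2290:Tue 2291:Wed 2292:Fri 2293:Sat✓ 2294:Sun✓ 2295:Mon✓ 2296:Wed 2297:Thu 2298:Fri 2299:Sat✓
Years with five Mondays: 2288, 2289, 2293, 2294, 2295, 2299 → 6.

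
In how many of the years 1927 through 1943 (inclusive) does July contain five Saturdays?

July has 31 days; it has five Saturdays when Saturday falls among the first (month-length − 28) days — i.e. when July 1 is one of Saturday/Friday/Thursday.
July 1 by year: 1927:Fri✓ 1928:Sun 1929:Mon 1930:Tue 1931:Wed 1932:Fri✓ 1933:Sat✓ 1934:Sun 1935:Mon 1936:Wed 1937:Thu✓ 1938:Fri✓ 1939:Sat✓ 1940:Mon 1941:Tue 1942:Wed 1943:Thu✓
Years with five Saturdays: 1927, 1932, 1933, 1937, 1938, 1939, 1943 → 7.

7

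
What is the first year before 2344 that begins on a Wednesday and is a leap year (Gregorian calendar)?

2336

Jan 1 advances by 2 weekdays after a leap year and by 1 after a common year.
2344: Jan 1 is Saturday (leap).
2343: Friday
2342: Thursday
2341: Wednesday
2340: Monday (leap)
2339: Sunday
2338: Saturday
2337: Friday
2336: Wednesday (leap)
2336 begins on a Wednesday and is a leap year.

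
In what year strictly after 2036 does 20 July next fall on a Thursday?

2045

From one year to the next, a fixed date's weekday advances by 1, or by 2 when a Feb 29 lies between the two dates.
2036: July 20 is Sunday.
2037: Monday (+1)
2038: Tuesday (+1)
2039: Wednesday (+1)
2040: Friday (+2)
2041: Saturday (+1)
2042: Sunday (+1)
2043: Monday (+1)
2044: Wednesday (+2)
2045: Thursday (+1)
20 July falls on a Thursday in 2045.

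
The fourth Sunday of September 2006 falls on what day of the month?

September 1, 2006 is a Friday, so the first Sunday is the 3rd.
The fourth Sunday is 3 + 21 = 24.

24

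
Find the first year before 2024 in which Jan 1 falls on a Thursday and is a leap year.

Jan 1 advances by 2 weekdays after a leap year and by 1 after a common year.
2024: Jan 1 is Monday (leap).
2023: Sunday
2022: Saturday
2021: Friday
2020: Wednesday (leap)
2019: Tuesday
2018: Monday
2017: Sunday
2016: Friday (leap)
2015: Thursday
2014: Wednesday
2013: Tuesday
2012: Sunday (leap)
2011: Saturday
2010: Friday
2009: Thursday
2008: Tuesday (leap)
2007: Monday
2006: Sunday
2005: Saturday
2004: Thursday (leap)
2004 begins on a Thursday and is a leap year.

2004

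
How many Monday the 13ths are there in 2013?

1

Check the 13th of each month of 2013: Jan 13: Sun, Feb 13: Wed, Mar 13: Wed, Apr 13: Sat, May 13: Mon, Jun 13: Thu, Jul 13: Sat, Aug 13: Tue, Sep 13: Fri, Oct 13: Sun, Nov 13: Wed, Dec 13: Fri.
Monday occurs in May — 1 month.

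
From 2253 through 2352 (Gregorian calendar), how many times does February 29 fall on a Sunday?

Leap years in 2253–2352: 24 of them.
Feb 29 weekday advances by 5 (mod 7) from one leap year to the next four years later (or differs when a century non-leap intervenes).
Leap-day weekdays: 2256:Fri 2260:Wed 2264:Mon 2268:Sat 2272:Thu 2276:Tue 2280:Sun✓ 2284:Fri 2288:Wed 2292:Mon 2296:Sat 2304:Mon 2308:Sat 2312:Thu 2316:Tue 2320:Sun✓ 2324:Fri 2328:Wed 2332:Mon 2336:Sat 2340:Thu 2344:Tue 2348:Sun✓ 2352:Fri
Sunday: 2280, 2320, 2348 → 3.

3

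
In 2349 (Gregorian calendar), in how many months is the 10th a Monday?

Check the 10th of each month of 2349: Jan 10: Mon, Feb 10: Thu, Mar 10: Thu, Apr 10: Sun, May 10: Tue, Jun 10: Fri, Jul 10: Sun, Aug 10: Wed, Sep 10: Sat, Oct 10: Mon, Nov 10: Thu, Dec 10: Sat.
Monday occurs in January, October — 2 months.

2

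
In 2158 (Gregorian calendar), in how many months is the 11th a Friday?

Check the 11th of each month of 2158: Jan 11: Wed, Feb 11: Sat, Mar 11: Sat, Apr 11: Tue, May 11: Thu, Jun 11: Sun, Jul 11: Tue, Aug 11: Fri, Sep 11: Mon, Oct 11: Wed, Nov 11: Sat, Dec 11: Mon.
Friday occurs in August — 1 month.

1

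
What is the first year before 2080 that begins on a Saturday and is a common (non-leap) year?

2078

Jan 1 advances by 2 weekdays after a leap year and by 1 after a common year.
2080: Jan 1 is Monday (leap).
2079: Sunday
2078: Saturday
2078 begins on a Saturday and is a common year.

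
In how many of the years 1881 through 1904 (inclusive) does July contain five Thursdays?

July has 31 days; it has five Thursdays when Thursday falls among the first (month-length − 28) days — i.e. when July 1 is one of Thursday/Wednesday/Tuesday.
July 1 by year: 1881:Fri 1882:Sat 1883:Sun 1884:Tue✓ 1885:Wed✓ 1886:Thu✓ 1887:Fri 1888:Sun 1889:Mon 1890:Tue✓ 1891:Wed✓ 1892:Fri 1893:Sat 1894:Sun 1895:Mon 1896:Wed✓ 1897:Thu✓ 1898:Fri 1899:Sat 1900:Sun 1901:Mon 1902:Tue✓ 1903:Wed✓ 1904:Fri
Years with five Thursdays: 1884, 1885, 1886, 1890, 1891, 1896, 1897, 1902, 1903 → 9.

9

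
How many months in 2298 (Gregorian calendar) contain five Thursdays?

4

A month of length L has five Thursdays iff its first Thursday is on day ≤ L−28 (so day 1–3 in a 31-day month, 1–2 in a 30-day month, day 1 in a leap February).
Checking each month of 2298: Jan starts Sat (31d); Feb starts Tue (28d); Mar starts Tue (31d) ✓; Apr starts Fri (30d); May starts Sun (31d); Jun starts Wed (30d) ✓; Jul starts Fri (31d); Aug starts Mon (31d); Sep starts Thu (30d) ✓; Oct starts Sat (31d); Nov starts Tue (30d); Dec starts Thu (31d) ✓.
Five-Thursday months: March, June, September, December → 4.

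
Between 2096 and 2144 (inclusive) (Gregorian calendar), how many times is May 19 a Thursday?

Track May 19's weekday year by year (advancing +1, or +2 across a Feb 29):
  2096: Sat  2097: Sun (+1)  2098: Mon (+1)  2099: Tue (+1)  2100: Wed (+1)
  2101: Thu (+1) ✓  2102: Fri (+1)  2103: Sat (+1)  2104: Mon (+2)  2105: Tue (+1)
  2106: Wed (+1)  2107: Thu (+1) ✓  2108: Sat (+2)  2109: Sun (+1)  … (21 more years) …
  2131: Sat (+1)  2132: Mon (+2)  2133: Tue (+1)  2134: Wed (+1)  2135: Thu (+1) ✓
  2136: Sat (+2)  2137: Sun (+1)  2138: Mon (+1)  2139: Tue (+1)  2140: Thu (+2) ✓
  2141: Fri (+1)  2142: Sat (+1)  2143: Sun (+1)  2144: Tue (+2)
Thursday years: 2101, 2107, 2112, 2118, 2129, 2135, 2140 — 7 in total.

7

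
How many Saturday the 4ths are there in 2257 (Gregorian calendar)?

2

Check the 4th of each month of 2257: Jan 4: Sun, Feb 4: Wed, Mar 4: Wed, Apr 4: Sat, May 4: Mon, Jun 4: Thu, Jul 4: Sat, Aug 4: Tue, Sep 4: Fri, Oct 4: Sun, Nov 4: Wed, Dec 4: Fri.
Saturday occurs in April, July — 2 months.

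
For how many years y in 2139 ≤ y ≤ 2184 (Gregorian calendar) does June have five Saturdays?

June has 30 days; it has five Saturdays when Saturday falls among the first (month-length − 28) days — i.e. when June 1 is one of Saturday/Friday.
June 1 by year: 2139:Mon 2140:Wed 2141:Thu 2142:Fri✓ 2143:Sat✓ 2144:Mon 2145:Tue 2146:Wed 2147:Thu 2148:Sat✓ 2149:Sun 2150:Mon 2151:Tue 2152:Thu 2153:Fri✓ …(16 more)… 2170:Fri✓ 2171:Sat✓ 2172:Mon 2173:Tue 2174:Wed 2175:Thu 2176:Sat✓ 2177:Sun 2178:Mon 2179:Tue 2180:Thu 2181:Fri✓ 2182:Sat✓ 2183:Sun 2184:Tue
Years with five Saturdays: 2142, 2143, 2148, 2153, 2154, 2159, 2164, 2165, 2170, 2171, 2176, 2181, 2182 → 13.

13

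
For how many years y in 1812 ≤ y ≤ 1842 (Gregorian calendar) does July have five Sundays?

July has 31 days; it has five Sundays when Sunday falls among the first (month-length − 28) days — i.e. when July 1 is one of Sunday/Saturday/Friday.
July 1 by year: 1812:Wed 1813:Thu 1814:Fri✓ 1815:Sat✓ 1816:Mon 1817:Tue 1818:Wed 1819:Thu 1820:Sat✓ 1821:Sun✓ 1822:Mon 1823:Tue 1824:Thu 1825:Fri✓ 1826:Sat✓ 1827:Sun✓ 1828:Tue 1829:Wed 1830:Thu 1831:Fri✓ 1832:Sun✓ 1833:Mon 1834:Tue 1835:Wed 1836:Fri✓ 1837:Sat✓ 1838:Sun✓ 1839:Mon 1840:Wed 1841:Thu 1842:Fri✓
Years with five Sundays: 1814, 1815, 1820, 1821, 1825, 1826, 1827, 1831, 1832, 1836, 1837, 1838, 1842 → 13.

13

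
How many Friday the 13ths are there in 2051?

2

Check the 13th of each month of 2051: Jan 13: Fri, Feb 13: Mon, Mar 13: Mon, Apr 13: Thu, May 13: Sat, Jun 13: Tue, Jul 13: Thu, Aug 13: Sun, Sep 13: Wed, Oct 13: Fri, Nov 13: Mon, Dec 13: Wed.
Friday occurs in January, October — 2 months.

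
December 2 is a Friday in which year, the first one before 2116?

From one year to the next, a fixed date's weekday advances by 1, or by 2 when a Feb 29 lies between the two dates.
2116: December 2 is Wednesday.
2115: Monday (−2)
2114: Sunday (−1)
2113: Saturday (−1)
2112: Friday (−1)
December 2 falls on a Friday in 2112.

2112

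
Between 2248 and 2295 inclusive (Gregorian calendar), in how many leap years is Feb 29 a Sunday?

2

Leap years in 2248–2295: 12 of them.
Feb 29 weekday advances by 5 (mod 7) from one leap year to the next four years later (or differs when a century non-leap intervenes).
Leap-day weekdays: 2248:Tue 2252:Sun✓ 2256:Fri 2260:Wed 2264:Mon 2268:Sat 2272:Thu 2276:Tue 2280:Sun✓ 2284:Fri 2288:Wed 2292:Mon
Sunday: 2252, 2280 → 2.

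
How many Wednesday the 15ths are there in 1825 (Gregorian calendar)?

1

Check the 15th of each month of 1825: Jan 15: Sat, Feb 15: Tue, Mar 15: Tue, Apr 15: Fri, May 15: Sun, Jun 15: Wed, Jul 15: Fri, Aug 15: Mon, Sep 15: Thu, Oct 15: Sat, Nov 15: Tue, Dec 15: Thu.
Wednesday occurs in June — 1 month.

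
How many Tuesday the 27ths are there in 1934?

Check the 27th of each month of 1934: Jan 27: Sat, Feb 27: Tue, Mar 27: Tue, Apr 27: Fri, May 27: Sun, Jun 27: Wed, Jul 27: Fri, Aug 27: Mon, Sep 27: Thu, Oct 27: Sat, Nov 27: Tue, Dec 27: Thu.
Tuesday occurs in February, March, November — 3 months.

3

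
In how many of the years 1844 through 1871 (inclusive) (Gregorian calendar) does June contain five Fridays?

June has 30 days; it has five Fridays when Friday falls among the first (month-length − 28) days — i.e. when June 1 is one of Friday/Thursday.
June 1 by year: 1844:Sat 1845:Sun 1846:Mon 1847:Tue 1848:Thu✓ 1849:Fri✓ 1850:Sat 1851:Sun 1852:Tue 1853:Wed 1854:Thu✓ 1855:Fri✓ 1856:Sun 1857:Mon 1858:Tue 1859:Wed 1860:Fri✓ 1861:Sat 1862:Sun 1863:Mon 1864:Wed 1865:Thu✓ 1866:Fri✓ 1867:Sat 1868:Mon 1869:Tue 1870:Wed 1871:Thu✓
Years with five Fridays: 1848, 1849, 1854, 1855, 1860, 1865, 1866, 1871 → 8.

8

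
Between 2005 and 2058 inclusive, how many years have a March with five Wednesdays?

23

March has 31 days; it has five Wednesdays when Wednesday falls among the first (month-length − 28) days — i.e. when March 1 is one of Wednesday/Tuesday/Monday.
March 1 by year: 2005:Tue✓ 2006:Wed✓ 2007:Thu 2008:Sat 2009:Sun 2010:Mon✓ 2011:Tue✓ 2012:Thu 2013:Fri 2014:Sat 2015:Sun 2016:Tue✓ 2017:Wed✓ 2018:Thu 2019:Fri …(24 more)… 2044:Tue✓ 2045:Wed✓ 2046:Thu 2047:Fri 2048:Sun 2049:Mon✓ 2050:Tue✓ 2051:Wed✓ 2052:Fri 2053:Sat 2054:Sun 2055:Mon✓ 2056:Wed✓ 2057:Thu 2058:Fri
Years with five Wednesdays: 2005, 2006, 2010, 2011, 2016, 2017, 2021, 2022, 2023, 2027, 2028, 2032, 2033, 2034, 2038, 2039, 2044, 2045, 2049, 2050, 2051, 2055, 2056 → 23.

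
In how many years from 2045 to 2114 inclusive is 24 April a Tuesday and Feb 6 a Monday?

3

Check each year's weekday for 24 April and Feb 6:
  2045: Mon/Mon  2046: Tue/Tue  2047: Wed/Wed  2048: Fri/Thu  2049: Sat/Sat  2050: Sun/Sun  2051: Mon/Mon  2052: Wed/Tue  2053: Thu/Thu  2054: Fri/Fri  2055: Sat/Sat  2056: Mon/Sun  2057: Tue/Tue  2058: Wed/Wed  …(42 more)…  2101: Sun/Sun  2102: Mon/Mon  2103: Tue/Tue  2104: Thu/Wed  2105: Fri/Fri  2106: Sat/Sat  2107: Sun/Sun  2108: Tue/Mon ✓  2109: Wed/Wed  2110: Thu/Thu  2111: Fri/Fri  2112: Sun/Sat  2113: Mon/Mon  2114: Tue/Tue
Both conditions hold in: 2068, 2096, 2108 — 3.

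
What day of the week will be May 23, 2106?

January 1, 2106 is a Friday.
May 23 is day 143 of the year, i.e. 142 days after Jan 1.
142 mod 7 = 2, so advance 2 weekdays from Friday: Sunday.

Sunday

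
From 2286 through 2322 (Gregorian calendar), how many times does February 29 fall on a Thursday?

1

Leap years in 2286–2322: 8 of them.
Feb 29 weekday advances by 5 (mod 7) from one leap year to the next four years later (or differs when a century non-leap intervenes).
Leap-day weekdays: 2288:Wed 2292:Mon 2296:Sat 2304:Mon 2308:Sat 2312:Thu✓ 2316:Tue 2320:Sun
Thursday: 2312 → 1.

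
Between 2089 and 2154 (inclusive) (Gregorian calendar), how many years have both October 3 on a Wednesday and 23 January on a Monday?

3

Check each year's weekday for October 3 and 23 January:
  2089: Mon/Sun  2090: Tue/Mon  2091: Wed/Tue  2092: Fri/Wed  2093: Sat/Fri  2094: Sun/Sat  2095: Mon/Sun  2096: Wed/Mon ✓  2097: Thu/Wed  2098: Fri/Thu  2099: Sat/Fri  2100: Sun/Sat  2101: Mon/Sun  2102: Tue/Mon  …(38 more)…  2141: Tue/Mon  2142: Wed/Tue  2143: Thu/Wed  2144: Sat/Thu  2145: Sun/Sat  2146: Mon/Sun  2147: Tue/Mon  2148: Thu/Tue  2149: Fri/Thu  2150: Sat/Fri  2151: Sun/Sat  2152: Tue/Sun  2153: Wed/Tue  2154: Thu/Wed
Both conditions hold in: 2096, 2108, 2136 — 3.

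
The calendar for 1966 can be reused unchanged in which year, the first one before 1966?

Two years share a calendar iff Jan 1 falls on the same weekday and both are leap or both are common. 1966: Jan 1 is Saturday, common year.
1965: Jan 1 Friday, common
1964: Jan 1 Wednesday, leap
1963: Jan 1 Tuesday, common
1962: Jan 1 Monday, common
1961: Jan 1 Sunday, common
1960: Jan 1 Friday, leap
1959: Jan 1 Thursday, common
1958: Jan 1 Wednesday, common
1957: Jan 1 Tuesday, common
1956: Jan 1 Sunday, leap
1955: Jan 1 Saturday, common
1955 matches on both conditions.

1955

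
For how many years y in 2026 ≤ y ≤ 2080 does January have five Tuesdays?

24

January has 31 days; it has five Tuesdays when Tuesday falls among the first (month-length − 28) days — i.e. when January 1 is one of Tuesday/Monday/Sunday.
January 1 by year: 2026:Thu 2027:Fri 2028:Sat 2029:Mon✓ 2030:Tue✓ 2031:Wed 2032:Thu 2033:Sat 2034:Sun✓ 2035:Mon✓ 2036:Tue✓ 2037:Thu 2038:Fri 2039:Sat 2040:Sun✓ …(25 more)… 2066:Fri 2067:Sat 2068:Sun✓ 2069:Tue✓ 2070:Wed 2071:Thu 2072:Fri 2073:Sun✓ 2074:Mon✓ 2075:Tue✓ 2076:Wed 2077:Fri 2078:Sat 2079:Sun✓ 2080:Mon✓
Years with five Tuesdays: 2029, 2030, 2034, 2035, 2036, 2040, 2041, 2045, 2046, 2047, 2051, 2052, 2057, 2058, 2062, 2063, 2064, 2068, 2069, 2073, 2074, 2075, 2079, 2080 → 24.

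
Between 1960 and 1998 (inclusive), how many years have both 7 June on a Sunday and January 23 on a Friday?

Check each year's weekday for 7 June and January 23:
  1960: Tue/Sat  1961: Wed/Mon  1962: Thu/Tue  1963: Fri/Wed  1964: Sun/Thu  1965: Mon/Sat  1966: Tue/Sun  1967: Wed/Mon  1968: Fri/Tue  1969: Sat/Thu  1970: Sun/Fri ✓  1971: Mon/Sat  1972: Wed/Sun  1973: Thu/Tue  …(11 more)…  1985: Fri/Wed  1986: Sat/Thu  1987: Sun/Fri ✓  1988: Tue/Sat  1989: Wed/Mon  1990: Thu/Tue  1991: Fri/Wed  1992: Sun/Thu  1993: Mon/Sat  1994: Tue/Sun  1995: Wed/Mon  1996: Fri/Tue  1997: Sat/Thu  1998: Sun/Fri ✓
Both conditions hold in: 1970, 1981, 1987, 1998 — 4.

4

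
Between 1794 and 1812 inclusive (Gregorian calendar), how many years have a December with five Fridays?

December has 31 days; it has five Fridays when Friday falls among the first (month-length − 28) days — i.e. when December 1 is one of Friday/Thursday/Wednesday.
December 1 by year: 1794:Mon 1795:Tue 1796:Thu✓ 1797:Fri✓ 1798:Sat 1799:Sun 1800:Mon 1801:Tue 1802:Wed✓ 1803:Thu✓ 1804:Sat 1805:Sun 1806:Mon 1807:Tue 1808:Thu✓ 1809:Fri✓ 1810:Sat 1811:Sun 1812:Tue
Years with five Fridays: 1796, 1797, 1802, 1803, 1808, 1809 → 6.

6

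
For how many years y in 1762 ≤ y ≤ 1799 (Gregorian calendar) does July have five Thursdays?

15

July has 31 days; it has five Thursdays when Thursday falls among the first (month-length − 28) days — i.e. when July 1 is one of Thursday/Wednesday/Tuesday.
July 1 by year: 1762:Thu✓ 1763:Fri 1764:Sun 1765:Mon 1766:Tue✓ 1767:Wed✓ 1768:Fri 1769:Sat 1770:Sun 1771:Mon 1772:Wed✓ 1773:Thu✓ 1774:Fri 1775:Sat 1776:Mon …(8 more)… 1785:Fri 1786:Sat 1787:Sun 1788:Tue✓ 1789:Wed✓ 1790:Thu✓ 1791:Fri 1792:Sun 1793:Mon 1794:Tue✓ 1795:Wed✓ 1796:Fri 1797:Sat 1798:Sun 1799:Mon
Years with five Thursdays: 1762, 1766, 1767, 1772, 1773, 1777, 1778, 1779, 1783, 1784, 1788, 1789, 1790, 1794, 1795 → 15.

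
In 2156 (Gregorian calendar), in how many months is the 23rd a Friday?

Check the 23rd of each month of 2156: Jan 23: Fri, Feb 23: Mon, Mar 23: Tue, Apr 23: Fri, May 23: Sun, Jun 23: Wed, Jul 23: Fri, Aug 23: Mon, Sep 23: Thu, Oct 23: Sat, Nov 23: Tue, Dec 23: Thu.
Friday occurs in January, April, July — 3 months.

3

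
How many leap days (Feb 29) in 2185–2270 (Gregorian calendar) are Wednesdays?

Leap years in 2185–2270: 20 of them.
Feb 29 weekday advances by 5 (mod 7) from one leap year to the next four years later (or differs when a century non-leap intervenes).
Leap-day weekdays: 2188:Fri 2192:Wed✓ 2196:Mon 2204:Wed✓ 2208:Mon 2212:Sat 2216:Thu 2220:Tue 2224:Sun 2228:Fri 2232:Wed✓ 2236:Mon 2240:Sat 2244:Thu 2248:Tue 2252:Sun 2256:Fri 2260:Wed✓ 2264:Mon 2268:Sat
Wednesday: 2192, 2204, 2232, 2260 → 4.

4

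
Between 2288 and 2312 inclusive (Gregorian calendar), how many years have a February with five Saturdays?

February has 28 days (29 in leap years); it has five Saturdays when Saturday falls among the first (month-length − 28) days — i.e. when February 1 is Saturday in a leap year (never in a common year).
February 1 by year: 2288:Wed 2289:Fri 2290:Sat 2291:Sun 2292:Mon 2293:Wed 2294:Thu 2295:Fri 2296:Sat✓ 2297:Mon 2298:Tue 2299:Wed 2300:Thu 2301:Fri 2302:Sat 2303:Sun 2304:Mon 2305:Wed 2306:Thu 2307:Fri 2308:Sat✓ 2309:Mon 2310:Tue 2311:Wed 2312:Thu
Years with five Saturdays: 2296, 2308 → 2.

2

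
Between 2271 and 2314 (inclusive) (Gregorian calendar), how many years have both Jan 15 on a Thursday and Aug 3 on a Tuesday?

Check each year's weekday for Jan 15 and Aug 3:
  2271: Sun/Thu  2272: Mon/Sat  2273: Wed/Sun  2274: Thu/Mon  2275: Fri/Tue  2276: Sat/Thu  2277: Mon/Fri  2278: Tue/Sat  2279: Wed/Sun  2280: Thu/Tue ✓  2281: Sat/Wed  2282: Sun/Thu  2283: Mon/Fri  2284: Tue/Sun  …(16 more)…  2301: Tue/Sat  2302: Wed/Sun  2303: Thu/Mon  2304: Fri/Wed  2305: Sun/Thu  2306: Mon/Fri  2307: Tue/Sat  2308: Wed/Mon  2309: Fri/Tue  2310: Sat/Wed  2311: Sun/Thu  2312: Mon/Sat  2313: Wed/Sun  2314: Thu/Mon
Both conditions hold in: 2280 — 1.

1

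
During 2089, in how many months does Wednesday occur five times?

A month of length L has five Wednesdays iff its first Wednesday is on day ≤ L−28 (so day 1–3 in a 31-day month, 1–2 in a 30-day month, day 1 in a leap February).
Checking each month of 2089: Jan starts Sat (31d); Feb starts Tue (28d); Mar starts Tue (31d) ✓; Apr starts Fri (30d); May starts Sun (31d); Jun starts Wed (30d) ✓; Jul starts Fri (31d); Aug starts Mon (31d) ✓; Sep starts Thu (30d); Oct starts Sat (31d); Nov starts Tue (30d) ✓; Dec starts Thu (31d).
Five-Wednesday months: March, June, August, November → 4.

4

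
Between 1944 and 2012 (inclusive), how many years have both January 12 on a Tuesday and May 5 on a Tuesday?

Check each year's weekday for January 12 and May 5:
  1944: Wed/Fri  1945: Fri/Sat  1946: Sat/Sun  1947: Sun/Mon  1948: Mon/Wed  1949: Wed/Thu  1950: Thu/Fri  1951: Fri/Sat  1952: Sat/Mon  1953: Mon/Tue  1954: Tue/Wed  1955: Wed/Thu  1956: Thu/Sat  1957: Sat/Sun  …(41 more)…  1999: Tue/Wed  2000: Wed/Fri  2001: Fri/Sat  2002: Sat/Sun  2003: Sun/Mon  2004: Mon/Wed  2005: Wed/Thu  2006: Thu/Fri  2007: Fri/Sat  2008: Sat/Mon  2009: Mon/Tue  2010: Tue/Wed  2011: Wed/Thu  2012: Thu/Sat
Both conditions hold in: no year — 0.

0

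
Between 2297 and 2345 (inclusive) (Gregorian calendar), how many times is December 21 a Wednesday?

Track December 21's weekday year by year (advancing +1, or +2 across a Feb 29):
  2297: Tue  2298: Wed (+1) ✓  2299: Thu (+1)  2300: Fri (+1)  2301: Sat (+1)
  2302: Sun (+1)  2303: Mon (+1)  2304: Wed (+2) ✓  2305: Thu (+1)  2306: Fri (+1)
  2307: Sat (+1)  2308: Mon (+2)  2309: Tue (+1)  2310: Wed (+1) ✓  … (21 more years) …
  2332: Wed (+2) ✓  2333: Thu (+1)  2334: Fri (+1)  2335: Sat (+1)  2336: Mon (+2)
  2337: Tue (+1)  2338: Wed (+1) ✓  2339: Thu (+1)  2340: Sat (+2)  2341: Sun (+1)
  2342: Mon (+1)  2343: Tue (+1)  2344: Thu (+2)  2345: Fri (+1)
Wednesday years: 2298, 2304, 2310, 2321, 2327, 2332, 2338 — 7 in total.

7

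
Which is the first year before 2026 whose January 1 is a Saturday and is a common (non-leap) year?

Jan 1 advances by 2 weekdays after a leap year and by 1 after a common year.
2026: Jan 1 is Thursday.
2025: Wednesday
2024: Monday (leap)
2023: Sunday
2022: Saturday
2022 begins on a Saturday and is a common year.

2022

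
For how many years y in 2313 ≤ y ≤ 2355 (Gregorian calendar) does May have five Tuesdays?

May has 31 days; it has five Tuesdays when Tuesday falls among the first (month-length − 28) days — i.e. when May 1 is one of Tuesday/Monday/Sunday.
May 1 by year: 2313:Thu 2314:Fri 2315:Sat 2316:Mon✓ 2317:Tue✓ 2318:Wed 2319:Thu 2320:Sat 2321:Sun✓ 2322:Mon✓ 2323:Tue✓ 2324:Thu 2325:Fri 2326:Sat 2327:Sun✓ …(13 more)… 2341:Thu 2342:Fri 2343:Sat 2344:Mon✓ 2345:Tue✓ 2346:Wed 2347:Thu 2348:Sat 2349:Sun✓ 2350:Mon✓ 2351:Tue✓ 2352:Thu 2353:Fri 2354:Sat 2355:Sun✓
Years with five Tuesdays: 2316, 2317, 2321, 2322, 2323, 2327, 2328, 2332, 2333, 2334, 2338, 2339, 2344, 2345, 2349, 2350, 2351, 2355 → 18.

18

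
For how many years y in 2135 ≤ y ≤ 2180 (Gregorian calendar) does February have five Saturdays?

2

February has 28 days (29 in leap years); it has five Saturdays when Saturday falls among the first (month-length − 28) days — i.e. when February 1 is Saturday in a leap year (never in a common year).
February 1 by year: 2135:Tue 2136:Wed 2137:Fri 2138:Sat 2139:Sun 2140:Mon 2141:Wed 2142:Thu 2143:Fri 2144:Sat✓ 2145:Mon 2146:Tue 2147:Wed 2148:Thu 2149:Sat …(16 more)… 2166:Sat 2167:Sun 2168:Mon 2169:Wed 2170:Thu 2171:Fri 2172:Sat✓ 2173:Mon 2174:Tue 2175:Wed 2176:Thu 2177:Sat 2178:Sun 2179:Mon 2180:Tue
Years with five Saturdays: 2144, 2172 → 2.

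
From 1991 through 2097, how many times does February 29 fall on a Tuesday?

Leap years in 1991–2097: 27 of them.
Feb 29 weekday advances by 5 (mod 7) from one leap year to the next four years later (or differs when a century non-leap intervenes).
Leap-day weekdays: 1992:Sat 1996:Thu 2000:Tue✓ 2004:Sun 2008:Fri 2012:Wed 2016:Mon 2020:Sat 2024:Thu 2028:Tue✓ 2032:Sun 2036:Fri 2040:Wed 2044:Mon 2048:Sat 2052:Thu 2056:Tue✓ 2060:Sun 2064:Fri 2068:Wed 2072:Mon 2076:Sat 2080:Thu 2084:Tue✓ 2088:Sun 2092:Fri 2096:Wed
Tuesday: 2000, 2028, 2056, 2084 → 4.

4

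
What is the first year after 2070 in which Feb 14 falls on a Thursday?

2075

From one year to the next, a fixed date's weekday advances by 1, or by 2 when a Feb 29 lies between the two dates.
2070: February 14 is Friday.
2071: Saturday (+1)
2072: Sunday (+1)
2073: Tuesday (+2)
2074: Wednesday (+1)
2075: Thursday (+1)
Feb 14 falls on a Thursday in 2075.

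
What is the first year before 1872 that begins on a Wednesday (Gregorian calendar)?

1868

Jan 1 advances by 2 weekdays after a leap year and by 1 after a common year.
1872: Jan 1 is Monday (leap).
1871: Sunday
1870: Saturday
1869: Friday
1868: Wednesday (leap)
1868 begins on a Wednesday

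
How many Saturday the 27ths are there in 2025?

2

Check the 27th of each month of 2025: Jan 27: Mon, Feb 27: Thu, Mar 27: Thu, Apr 27: Sun, May 27: Tue, Jun 27: Fri, Jul 27: Sun, Aug 27: Wed, Sep 27: Sat, Oct 27: Mon, Nov 27: Thu, Dec 27: Sat.
Saturday occurs in September, December — 2 months.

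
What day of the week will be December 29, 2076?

January 1, 2076 is a Wednesday.
December 29 is day 364 of the year, i.e. 363 days after Jan 1.
363 mod 7 = 6, so advance 6 weekdays from Wednesday: Tuesday.

Tuesday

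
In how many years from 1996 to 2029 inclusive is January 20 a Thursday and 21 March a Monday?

Check each year's weekday for January 20 and 21 March:
  1996: Sat/Thu  1997: Mon/Fri  1998: Tue/Sat  1999: Wed/Sun  2000: Thu/Tue  2001: Sat/Wed  2002: Sun/Thu  2003: Mon/Fri  2004: Tue/Sun  2005: Thu/Mon ✓  2006: Fri/Tue  2007: Sat/Wed  2008: Sun/Fri  2009: Tue/Sat  …(6 more)…  2016: Wed/Mon  2017: Fri/Tue  2018: Sat/Wed  2019: Sun/Thu  2020: Mon/Sat  2021: Wed/Sun  2022: Thu/Mon ✓  2023: Fri/Tue  2024: Sat/Thu  2025: Mon/Fri  2026: Tue/Sat  2027: Wed/Sun  2028: Thu/Tue  2029: Sat/Wed
Both conditions hold in: 2005, 2011, 2022 — 3.

3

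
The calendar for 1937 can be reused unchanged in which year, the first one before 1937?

1926

Two years share a calendar iff Jan 1 falls on the same weekday and both are leap or both are common. 1937: Jan 1 is Friday, common year.
1936: Jan 1 Wednesday, leap
1935: Jan 1 Tuesday, common
1934: Jan 1 Monday, common
1933: Jan 1 Sunday, common
1932: Jan 1 Friday, leap
1931: Jan 1 Thursday, common
1930: Jan 1 Wednesday, common
1929: Jan 1 Tuesday, common
1928: Jan 1 Sunday, leap
1927: Jan 1 Saturday, common
1926: Jan 1 Friday, common
1926 matches on both conditions.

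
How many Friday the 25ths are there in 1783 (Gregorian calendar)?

Check the 25th of each month of 1783: Jan 25: Sat, Feb 25: Tue, Mar 25: Tue, Apr 25: Fri, May 25: Sun, Jun 25: Wed, Jul 25: Fri, Aug 25: Mon, Sep 25: Thu, Oct 25: Sat, Nov 25: Tue, Dec 25: Thu.
Friday occurs in April, July — 2 months.

2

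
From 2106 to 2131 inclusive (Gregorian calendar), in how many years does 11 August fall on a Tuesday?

Track 11 August's weekday year by year (advancing +1, or +2 across a Feb 29):
  2106: Wed  2107: Thu (+1)  2108: Sat (+2)  2109: Sun (+1)  2110: Mon (+1)
  2111: Tue (+1) ✓  2112: Thu (+2)  2113: Fri (+1)  2114: Sat (+1)  2115: Sun (+1)
  2116: Tue (+2) ✓  2117: Wed (+1)  2118: Thu (+1)  2119: Fri (+1)  2120: Sun (+2)
  2121: Mon (+1)  2122: Tue (+1) ✓  2123: Wed (+1)  2124: Fri (+2)  2125: Sat (+1)
  2126: Sun (+1)  2127: Mon (+1)  2128: Wed (+2)  2129: Thu (+1)  2130: Fri (+1)
  2131: Sat (+1)
Tuesday years: 2111, 2116, 2122 — 3 in total.

3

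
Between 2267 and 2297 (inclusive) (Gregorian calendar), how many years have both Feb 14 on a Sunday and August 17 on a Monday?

Check each year's weekday for Feb 14 and August 17:
  2267: Thu/Sat  2268: Fri/Mon  2269: Sun/Tue  2270: Mon/Wed  2271: Tue/Thu  2272: Wed/Sat  2273: Fri/Sun  2274: Sat/Mon  2275: Sun/Tue  2276: Mon/Thu  2277: Wed/Fri  2278: Thu/Sat  2279: Fri/Sun  2280: Sat/Tue  …(3 more)…  2284: Thu/Sun  2285: Sat/Mon  2286: Sun/Tue  2287: Mon/Wed  2288: Tue/Fri  2289: Thu/Sat  2290: Fri/Sun  2291: Sat/Mon  2292: Sun/Wed  2293: Tue/Thu  2294: Wed/Fri  2295: Thu/Sat  2296: Fri/Mon  2297: Sun/Tue
Both conditions hold in: no year — 0.

0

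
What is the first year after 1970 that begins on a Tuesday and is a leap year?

Jan 1 advances by 2 weekdays after a leap year and by 1 after a common year.
1970: Jan 1 is Thursday.
1971: Friday
1972: Saturday (leap)
1973: Monday
1974: Tuesday
1975: Wednesday
1976: Thursday (leap)
1977: Saturday
1978: Sunday
1979: Monday
1980: Tuesday (leap)
1980 begins on a Tuesday and is a leap year.

1980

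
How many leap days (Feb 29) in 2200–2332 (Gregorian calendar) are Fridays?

Leap years in 2200–2332: 32 of them.
Feb 29 weekday advances by 5 (mod 7) from one leap year to the next four years later (or differs when a century non-leap intervenes).
Leap-day weekdays: 2204:Wed 2208:Mon 2212:Sat 2216:Thu 2220:Tue 2224:Sun 2228:Fri✓ 2232:Wed 2236:Mon 2240:Sat 2244:Thu 2248:Tue 2252:Sun …(6 more)… 2280:Sun 2284:Fri✓ 2288:Wed 2292:Mon 2296:Sat 2304:Mon 2308:Sat 2312:Thu 2316:Tue 2320:Sun 2324:Fri✓ 2328:Wed 2332:Mon
Friday: 2228, 2256, 2284, 2324 → 4.

4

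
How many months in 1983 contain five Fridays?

4

A month of length L has five Fridays iff its first Friday is on day ≤ L−28 (so day 1–3 in a 31-day month, 1–2 in a 30-day month, day 1 in a leap February).
Checking each month of 1983: Jan starts Sat (31d); Feb starts Tue (28d); Mar starts Tue (31d); Apr starts Fri (30d) ✓; May starts Sun (31d); Jun starts Wed (30d); Jul starts Fri (31d) ✓; Aug starts Mon (31d); Sep starts Thu (30d) ✓; Oct starts Sat (31d); Nov starts Tue (30d); Dec starts Thu (31d) ✓.
Five-Friday months: April, July, September, December → 4.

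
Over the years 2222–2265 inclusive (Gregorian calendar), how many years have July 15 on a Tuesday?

7

Track July 15's weekday year by year (advancing +1, or +2 across a Feb 29):
  2222: Mon  2223: Tue (+1) ✓  2224: Thu (+2)  2225: Fri (+1)  2226: Sat (+1)
  2227: Sun (+1)  2228: Tue (+2) ✓  2229: Wed (+1)  2230: Thu (+1)  2231: Fri (+1)
  2232: Sun (+2)  2233: Mon (+1)  2234: Tue (+1) ✓  2235: Wed (+1)  … (16 more years) …
  2252: Thu (+2)  2253: Fri (+1)  2254: Sat (+1)  2255: Sun (+1)  2256: Tue (+2) ✓
  2257: Wed (+1)  2258: Thu (+1)  2259: Fri (+1)  2260: Sun (+2)  2261: Mon (+1)
  2262: Tue (+1) ✓  2263: Wed (+1)  2264: Fri (+2)  2265: Sat (+1)
Tuesday years: 2223, 2228, 2234, 2245, 2251, 2256, 2262 — 7 in total.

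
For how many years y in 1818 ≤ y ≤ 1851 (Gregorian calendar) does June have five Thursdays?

June has 30 days; it has five Thursdays when Thursday falls among the first (month-length − 28) days — i.e. when June 1 is one of Thursday/Wednesday.
June 1 by year: 1818:Mon 1819:Tue 1820:Thu✓ 1821:Fri 1822:Sat 1823:Sun 1824:Tue 1825:Wed✓ 1826:Thu✓ 1827:Fri 1828:Sun 1829:Mon 1830:Tue 1831:Wed✓ 1832:Fri …(4 more)… 1837:Thu✓ 1838:Fri 1839:Sat 1840:Mon 1841:Tue 1842:Wed✓ 1843:Thu✓ 1844:Sat 1845:Sun 1846:Mon 1847:Tue 1848:Thu✓ 1849:Fri 1850:Sat 1851:Sun
Years with five Thursdays: 1820, 1825, 1826, 1831, 1836, 1837, 1842, 1843, 1848 → 9.

9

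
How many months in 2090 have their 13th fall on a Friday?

Check the 13th of each month of 2090: Jan 13: Fri, Feb 13: Mon, Mar 13: Mon, Apr 13: Thu, May 13: Sat, Jun 13: Tue, Jul 13: Thu, Aug 13: Sun, Sep 13: Wed, Oct 13: Fri, Nov 13: Mon, Dec 13: Wed.
Friday occurs in January, October — 2 months.

2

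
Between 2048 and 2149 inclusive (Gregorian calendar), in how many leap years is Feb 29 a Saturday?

4

Leap years in 2048–2149: 25 of them.
Feb 29 weekday advances by 5 (mod 7) from one leap year to the next four years later (or differs when a century non-leap intervenes).
Leap-day weekdays: 2048:Sat✓ 2052:Thu 2056:Tue 2060:Sun 2064:Fri 2068:Wed 2072:Mon 2076:Sat✓ 2080:Thu 2084:Tue 2088:Sun 2092:Fri 2096:Wed 2104:Fri 2108:Wed 2112:Mon 2116:Sat✓ 2120:Thu 2124:Tue 2128:Sun 2132:Fri 2136:Wed 2140:Mon 2144:Sat✓ 2148:Thu
Saturday: 2048, 2076, 2116, 2144 → 4.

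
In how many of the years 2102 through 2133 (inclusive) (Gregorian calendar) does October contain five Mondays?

October has 31 days; it has five Mondays when Monday falls among the first (month-length − 28) days — i.e. when October 1 is one of Monday/Sunday/Saturday.
October 1 by year: 2102:Sun✓ 2103:Mon✓ 2104:Wed 2105:Thu 2106:Fri 2107:Sat✓ 2108:Mon✓ 2109:Tue 2110:Wed 2111:Thu 2112:Sat✓ 2113:Sun✓ 2114:Mon✓ 2115:Tue 2116:Thu 2117:Fri 2118:Sat✓ 2119:Sun✓ 2120:Tue 2121:Wed 2122:Thu 2123:Fri 2124:Sun✓ 2125:Mon✓ 2126:Tue 2127:Wed 2128:Fri 2129:Sat✓ 2130:Sun✓ 2131:Mon✓ 2132:Wed 2133:Thu
Years with five Mondays: 2102, 2103, 2107, 2108, 2112, 2113, 2114, 2118, 2119, 2124, 2125, 2129, 2130, 2131 → 14.

14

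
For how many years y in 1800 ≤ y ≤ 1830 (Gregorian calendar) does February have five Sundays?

1

February has 28 days (29 in leap years); it has five Sundays when Sunday falls among the first (month-length − 28) days — i.e. when February 1 is Sunday in a leap year (never in a common year).
February 1 by year: 1800:Sat 1801:Sun 1802:Mon 1803:Tue 1804:Wed 1805:Fri 1806:Sat 1807:Sun 1808:Mon 1809:Wed 1810:Thu 1811:Fri 1812:Sat 1813:Mon 1814:Tue 1815:Wed 1816:Thu 1817:Sat 1818:Sun 1819:Mon 1820:Tue 1821:Thu 1822:Fri 1823:Sat 1824:Sun✓ 1825:Tue 1826:Wed 1827:Thu 1828:Fri 1829:Sun 1830:Mon
Years with five Sundays: 1824 → 1.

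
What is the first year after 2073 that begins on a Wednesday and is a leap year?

2076

Jan 1 advances by 2 weekdays after a leap year and by 1 after a common year.
2073: Jan 1 is Sunday.
2074: Monday
2075: Tuesday
2076: Wednesday (leap)
2076 begins on a Wednesday and is a leap year.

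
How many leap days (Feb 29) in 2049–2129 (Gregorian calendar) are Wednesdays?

3

Leap years in 2049–2129: 19 of them.
Feb 29 weekday advances by 5 (mod 7) from one leap year to the next four years later (or differs when a century non-leap intervenes).
Leap-day weekdays: 2052:Thu 2056:Tue 2060:Sun 2064:Fri 2068:Wed✓ 2072:Mon 2076:Sat 2080:Thu 2084:Tue 2088:Sun 2092:Fri 2096:Wed✓ 2104:Fri 2108:Wed✓ 2112:Mon 2116:Sat 2120:Thu 2124:Tue 2128:Sun
Wednesday: 2068, 2096, 2108 → 3.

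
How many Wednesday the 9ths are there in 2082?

Check the 9th of each month of 2082: Jan 9: Fri, Feb 9: Mon, Mar 9: Mon, Apr 9: Thu, May 9: Sat, Jun 9: Tue, Jul 9: Thu, Aug 9: Sun, Sep 9: Wed, Oct 9: Fri, Nov 9: Mon, Dec 9: Wed.
Wednesday occurs in September, December — 2 months.

2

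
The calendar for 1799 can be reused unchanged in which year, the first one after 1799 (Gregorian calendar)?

Two years share a calendar iff Jan 1 falls on the same weekday and both are leap or both are common. 1799: Jan 1 is Tuesday, common year.
1800: Jan 1 Wednesday, common
1801: Jan 1 Thursday, common
1802: Jan 1 Friday, common
1803: Jan 1 Saturday, common
1804: Jan 1 Sunday, leap
1805: Jan 1 Tuesday, common
1805 matches on both conditions.

1805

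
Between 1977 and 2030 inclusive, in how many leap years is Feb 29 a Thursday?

Leap years in 1977–2030: 13 of them.
Feb 29 weekday advances by 5 (mod 7) from one leap year to the next four years later (or differs when a century non-leap intervenes).
Leap-day weekdays: 1980:Fri 1984:Wed 1988:Mon 1992:Sat 1996:Thu✓ 2000:Tue 2004:Sun 2008:Fri 2012:Wed 2016:Mon 2020:Sat 2024:Thu✓ 2028:Tue
Thursday: 1996, 2024 → 2.

2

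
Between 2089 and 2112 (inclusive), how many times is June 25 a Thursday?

Track June 25's weekday year by year (advancing +1, or +2 across a Feb 29):
  2089: Sat  2090: Sun (+1)  2091: Mon (+1)  2092: Wed (+2)  2093: Thu (+1) ✓
  2094: Fri (+1)  2095: Sat (+1)  2096: Mon (+2)  2097: Tue (+1)  2098: Wed (+1)
  2099: Thu (+1) ✓  2100: Fri (+1)  2101: Sat (+1)  2102: Sun (+1)  2103: Mon (+1)
  2104: Wed (+2)  2105: Thu (+1) ✓  2106: Fri (+1)  2107: Sat (+1)  2108: Mon (+2)
  2109: Tue (+1)  2110: Wed (+1)  2111: Thu (+1) ✓  2112: Sat (+2)
Thursday years: 2093, 2099, 2105, 2111 — 4 in total.

4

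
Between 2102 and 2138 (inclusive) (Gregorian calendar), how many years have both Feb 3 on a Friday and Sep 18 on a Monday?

Check each year's weekday for Feb 3 and Sep 18:
  2102: Fri/Mon ✓  2103: Sat/Tue  2104: Sun/Thu  2105: Tue/Fri  2106: Wed/Sat  2107: Thu/Sun  2108: Fri/Tue  2109: Sun/Wed  2110: Mon/Thu  2111: Tue/Fri  2112: Wed/Sun  2113: Fri/Mon ✓  2114: Sat/Tue  2115: Sun/Wed  …(9 more)…  2125: Sat/Tue  2126: Sun/Wed  2127: Mon/Thu  2128: Tue/Sat  2129: Thu/Sun  2130: Fri/Mon ✓  2131: Sat/Tue  2132: Sun/Thu  2133: Tue/Fri  2134: Wed/Sat  2135: Thu/Sun  2136: Fri/Tue  2137: Sun/Wed  2138: Mon/Thu
Both conditions hold in: 2102, 2113, 2119, 2130 — 4.

4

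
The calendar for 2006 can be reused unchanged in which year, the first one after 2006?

2017

Two years share a calendar iff Jan 1 falls on the same weekday and both are leap or both are common. 2006: Jan 1 is Sunday, common year.
2007: Jan 1 Monday, common
2008: Jan 1 Tuesday, leap
2009: Jan 1 Thursday, common
2010: Jan 1 Friday, common
2011: Jan 1 Saturday, common
2012: Jan 1 Sunday, leap
2013: Jan 1 Tuesday, common
2014: Jan 1 Wednesday, common
2015: Jan 1 Thursday, common
2016: Jan 1 Friday, leap
2017: Jan 1 Sunday, common
2017 matches on both conditions.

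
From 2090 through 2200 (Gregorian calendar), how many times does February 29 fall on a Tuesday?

Leap years in 2090–2200: 26 of them.
Feb 29 weekday advances by 5 (mod 7) from one leap year to the next four years later (or differs when a century non-leap intervenes).
Leap-day weekdays: 2092:Fri 2096:Wed 2104:Fri 2108:Wed 2112:Mon 2116:Sat 2120:Thu 2124:Tue✓ 2128:Sun 2132:Fri 2136:Wed 2140:Mon 2144:Sat 2148:Thu 2152:Tue✓ 2156:Sun 2160:Fri 2164:Wed 2168:Mon 2172:Sat 2176:Thu 2180:Tue✓ 2184:Sun 2188:Fri 2192:Wed 2196:Mon
Tuesday: 2124, 2152, 2180 → 3.

3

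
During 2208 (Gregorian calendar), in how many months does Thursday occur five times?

A month of length L has five Thursdays iff its first Thursday is on day ≤ L−28 (so day 1–3 in a 31-day month, 1–2 in a 30-day month, day 1 in a leap February).
Checking each month of 2208: Jan starts Fri (31d); Feb starts Mon (29d); Mar starts Tue (31d) ✓; Apr starts Fri (30d); May starts Sun (31d); Jun starts Wed (30d) ✓; Jul starts Fri (31d); Aug starts Mon (31d); Sep starts Thu (30d) ✓; Oct starts Sat (31d); Nov starts Tue (30d); Dec starts Thu (31d) ✓.
Five-Thursday months: March, June, September, December → 4.

4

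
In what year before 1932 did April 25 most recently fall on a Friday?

From one year to the next, a fixed date's weekday advances by 1, or by 2 when a Feb 29 lies between the two dates.
1932: April 25 is Monday.
1931: Saturday (−2)
1930: Friday (−1)
April 25 falls on a Friday in 1930.

1930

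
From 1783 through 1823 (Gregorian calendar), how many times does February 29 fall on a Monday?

2

Leap years in 1783–1823: 9 of them.
Feb 29 weekday advances by 5 (mod 7) from one leap year to the next four years later (or differs when a century non-leap intervenes).
Leap-day weekdays: 1784:Sun 1788:Fri 1792:Wed 1796:Mon✓ 1804:Wed 1808:Mon✓ 1812:Sat 1816:Thu 1820:Tue
Monday: 1796, 1808 → 2.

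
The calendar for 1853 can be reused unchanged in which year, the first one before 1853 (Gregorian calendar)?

Two years share a calendar iff Jan 1 falls on the same weekday and both are leap or both are common. 1853: Jan 1 is Saturday, common year.
1852: Jan 1 Thursday, leap
1851: Jan 1 Wednesday, common
1850: Jan 1 Tuesday, common
1849: Jan 1 Monday, common
1848: Jan 1 Saturday, leap
1847: Jan 1 Friday, common
1846: Jan 1 Thursday, common
1845: Jan 1 Wednesday, common
1844: Jan 1 Monday, leap
1843: Jan 1 Sunday, common
1842: Jan 1 Saturday, common
1842 matches on both conditions.

1842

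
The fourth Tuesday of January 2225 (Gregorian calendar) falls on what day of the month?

January 1, 2225 is a Saturday, so the first Tuesday is the 4th.
The fourth Tuesday is 4 + 21 = 25.

25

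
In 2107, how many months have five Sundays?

A month of length L has five Sundays iff its first Sunday is on day ≤ L−28 (so day 1–3 in a 31-day month, 1–2 in a 30-day month, day 1 in a leap February).
Checking each month of 2107: Jan starts Sat (31d) ✓; Feb starts Tue (28d); Mar starts Tue (31d); Apr starts Fri (30d); May starts Sun (31d) ✓; Jun starts Wed (30d); Jul starts Fri (31d) ✓; Aug starts Mon (31d); Sep starts Thu (30d); Oct starts Sat (31d) ✓; Nov starts Tue (30d); Dec starts Thu (31d).
Five-Sunday months: January, May, July, October → 4.

4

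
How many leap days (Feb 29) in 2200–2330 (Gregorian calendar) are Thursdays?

Leap years in 2200–2330: 31 of them.
Feb 29 weekday advances by 5 (mod 7) from one leap year to the next four years later (or differs when a century non-leap intervenes).
Leap-day weekdays: 2204:Wed 2208:Mon 2212:Sat 2216:Thu✓ 2220:Tue 2224:Sun 2228:Fri 2232:Wed 2236:Mon 2240:Sat 2244:Thu✓ 2248:Tue 2252:Sun …(5 more)… 2276:Tue 2280:Sun 2284:Fri 2288:Wed 2292:Mon 2296:Sat 2304:Mon 2308:Sat 2312:Thu✓ 2316:Tue 2320:Sun 2324:Fri 2328:Wed
Thursday: 2216, 2244, 2272, 2312 → 4.

4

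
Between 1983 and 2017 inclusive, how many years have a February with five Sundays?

February has 28 days (29 in leap years); it has five Sundays when Sunday falls among the first (month-length − 28) days — i.e. when February 1 is Sunday in a leap year (never in a common year).
February 1 by year: 1983:Tue 1984:Wed 1985:Fri 1986:Sat 1987:Sun 1988:Mon 1989:Wed 1990:Thu 1991:Fri 1992:Sat 1993:Mon 1994:Tue 1995:Wed 1996:Thu 1997:Sat …(5 more)… 2003:Sat 2004:Sun✓ 2005:Tue 2006:Wed 2007:Thu 2008:Fri 2009:Sun 2010:Mon 2011:Tue 2012:Wed 2013:Fri 2014:Sat 2015:Sun 2016:Mon 2017:Wed
Years with five Sundays: 2004 → 1.

1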